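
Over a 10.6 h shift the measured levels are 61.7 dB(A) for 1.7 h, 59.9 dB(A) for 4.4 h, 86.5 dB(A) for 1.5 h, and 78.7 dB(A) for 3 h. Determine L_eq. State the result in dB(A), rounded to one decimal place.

79.3 dB(A)

L_eq = 10·log₁₀[(1/T)·Σ tᵢ·10^(Lᵢ/10)] with T = 10.6 h.
Σ tᵢ·10^(Lᵢ/10) = 1.7·10^(61.7/10) + 4.4·10^(59.9/10) + 1.5·10^(86.5/10) + 3·10^(78.7/10) = 8.992e+08.
L_eq = 10·log₁₀(8.992e+08/10.6) = 79.29 dB(A).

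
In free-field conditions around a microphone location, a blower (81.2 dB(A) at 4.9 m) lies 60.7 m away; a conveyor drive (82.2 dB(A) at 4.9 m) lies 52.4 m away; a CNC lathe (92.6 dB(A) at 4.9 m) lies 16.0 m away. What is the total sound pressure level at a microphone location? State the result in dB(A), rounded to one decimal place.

Apply inverse-square spreading to bring every level to the receiver, then sum 10^(L/10).
blower: 81.2 − 20·log₁₀(60.7/4.9) = 81.2 − 21.86 = 59.34 dB(A).
conveyor drive: 82.2 − 20·log₁₀(52.4/4.9) = 82.2 − 20.58 = 61.62 dB(A).
CNC lathe: 92.6 − 20·log₁₀(16.0/4.9) = 92.6 − 10.28 = 82.32 dB(A).
Σ 10^(L/10) = 1.730e+08 → L_total = 10·log₁₀(1.730e+08) = 82.38 dB(A).

82.4 dB(A)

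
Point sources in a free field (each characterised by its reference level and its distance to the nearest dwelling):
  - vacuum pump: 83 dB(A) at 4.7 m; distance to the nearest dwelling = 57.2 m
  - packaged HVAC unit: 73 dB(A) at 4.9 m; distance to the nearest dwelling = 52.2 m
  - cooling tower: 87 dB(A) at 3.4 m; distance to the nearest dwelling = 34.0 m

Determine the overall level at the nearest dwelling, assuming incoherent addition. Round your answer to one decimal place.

68.2 dB(A)

Propagate each source to the receiver with L = L_ref − 20·log₁₀(r/r_ref), then add intensities.
vacuum pump: 83 − 20·log₁₀(57.2/4.7) = 83 − 21.71 = 61.29 dB(A).
packaged HVAC unit: 73 − 20·log₁₀(52.2/4.9) = 73 − 20.55 = 52.45 dB(A).
cooling tower: 87 − 20·log₁₀(34.0/3.4) = 87 − 20.00 = 67.00 dB(A).
Σ 10^(L/10) = 6.535e+06 → L_total = 10·log₁₀(6.535e+06) = 68.15 dB(A).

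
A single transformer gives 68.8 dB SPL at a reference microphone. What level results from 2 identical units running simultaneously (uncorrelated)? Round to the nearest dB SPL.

With 2 equal, uncorrelated contributions the intensity is 2× that of one unit, giving a rise of 10·log₁₀ 2.
L_total = 68.8 + 10·log₁₀(2) = 68.8 + 3.010 = 71.81 dB SPL.

72 dB SPL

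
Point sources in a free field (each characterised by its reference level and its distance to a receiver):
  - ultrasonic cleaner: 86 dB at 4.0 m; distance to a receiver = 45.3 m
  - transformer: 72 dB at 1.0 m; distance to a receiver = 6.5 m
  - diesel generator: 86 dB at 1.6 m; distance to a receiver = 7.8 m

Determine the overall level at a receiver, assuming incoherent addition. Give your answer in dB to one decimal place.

Propagate each source to the receiver with L = L_ref − 20·log₁₀(r/r_ref), then add intensities.
ultrasonic cleaner: 86 − 20·log₁₀(45.3/4.0) = 86 − 21.08 = 64.92 dB.
transformer: 72 − 20·log₁₀(6.5/1.0) = 72 − 16.26 = 55.74 dB.
diesel generator: 86 − 20·log₁₀(7.8/1.6) = 86 − 13.76 = 72.24 dB.
Σ 10^(L/10) = 2.023e+07 → L_total = 10·log₁₀(2.023e+07) = 73.06 dB.

73.1 dB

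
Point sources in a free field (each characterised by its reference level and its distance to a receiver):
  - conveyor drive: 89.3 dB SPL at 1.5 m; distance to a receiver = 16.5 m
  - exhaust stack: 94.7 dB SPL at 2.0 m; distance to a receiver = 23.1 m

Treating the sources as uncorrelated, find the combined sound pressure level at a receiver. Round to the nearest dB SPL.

Apply inverse-square spreading to bring every level to the receiver, then sum 10^(L/10).
conveyor drive: 89.3 − 20·log₁₀(16.5/1.5) = 89.3 − 20.83 = 68.47 dB SPL.
exhaust stack: 94.7 − 20·log₁₀(23.1/2.0) = 94.7 − 21.25 = 73.45 dB SPL.
Σ 10^(L/10) = 2.916e+07 → L_total = 10·log₁₀(2.916e+07) = 74.65 dB SPL.

75 dB SPL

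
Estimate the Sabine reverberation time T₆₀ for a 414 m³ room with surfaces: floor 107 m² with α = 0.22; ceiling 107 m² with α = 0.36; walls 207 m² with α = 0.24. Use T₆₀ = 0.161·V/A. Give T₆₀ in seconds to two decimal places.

A = Σ Sᵢαᵢ = 107·0.22 + 107·0.36 + 207·0.24 = 111.74 m².
T₆₀ = 0.161·V/A = 0.161·414/111.74 = 0.597 s.

0.60 s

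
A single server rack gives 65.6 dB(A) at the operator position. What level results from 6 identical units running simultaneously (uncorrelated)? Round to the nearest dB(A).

73 dB(A)

With 6 equal, uncorrelated contributions the intensity is 6× that of one unit, giving a rise of 10·log₁₀ 6.
L_total = 65.6 + 10·log₁₀(6) = 65.6 + 7.782 = 73.38 dB(A).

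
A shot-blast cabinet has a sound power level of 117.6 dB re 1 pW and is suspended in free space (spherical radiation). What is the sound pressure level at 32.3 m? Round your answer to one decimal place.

The power spreads over a sphere of area 4π·r², so L_p = L_w − 10·log₁₀(4π·r²).
4π·r² = 1.311e+04 m², 10·log₁₀ of that is 41.176 dB.
L_p = 117.6 − 41.176 = 76.42 dB.

76.4 dB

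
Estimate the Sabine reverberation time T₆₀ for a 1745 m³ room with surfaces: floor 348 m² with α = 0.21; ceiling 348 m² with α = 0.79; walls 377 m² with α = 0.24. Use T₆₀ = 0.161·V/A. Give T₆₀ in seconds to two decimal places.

0.64 s

Summing Sᵢαᵢ: 348·0.21 + 348·0.79 + 377·0.24 = 438.48 m².
T₆₀ = 0.161 × 1745 / 438.48 = 0.641 s.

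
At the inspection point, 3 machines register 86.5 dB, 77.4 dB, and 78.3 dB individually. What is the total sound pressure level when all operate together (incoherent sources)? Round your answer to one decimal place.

For uncorrelated sources the intensities add, so convert each level to linear form, sum, and take 10·log₁₀ of the total.
Σ 10^(L/10) = 10^(86.5/10) + 10^(77.4/10) + 10^(78.3/10) = 5.692e+08.
L_total = 10·log₁₀(5.692e+08) = 87.55 dB.

87.6 dB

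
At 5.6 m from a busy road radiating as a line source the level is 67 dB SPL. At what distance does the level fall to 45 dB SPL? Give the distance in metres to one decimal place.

887.5 m

Line-source spreading drops the level by 10·log₁₀(r₂/r₁); inverting, r₂/r₁ = 10^(ΔL/10).
r₂ = 5.6·10^((67−45)/10) = 5.6·10^(22.0/10) = 887.54 m.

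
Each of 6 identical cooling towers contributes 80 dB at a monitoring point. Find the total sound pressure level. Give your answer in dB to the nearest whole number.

L_total = L₁ + 10·log₁₀ N for N identical incoherent sources.
L_total = 80 + 10·log₁₀(6) = 80 + 7.782 = 87.78 dB.

88 dB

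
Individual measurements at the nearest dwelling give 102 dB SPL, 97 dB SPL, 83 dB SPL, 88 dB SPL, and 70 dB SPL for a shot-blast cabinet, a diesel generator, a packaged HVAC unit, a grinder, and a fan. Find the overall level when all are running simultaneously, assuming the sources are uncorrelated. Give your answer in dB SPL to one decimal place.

For uncorrelated sources the intensities add, so convert each level to linear form, sum, and take 10·log₁₀ of the total.
Σ 10^(L/10) = 10^(102/10) + 10^(97/10) + 10^(83/10) + 10^(88/10) + 10^(70/10) = 2.170e+10.
L_total = 10·log₁₀(2.170e+10) = 103.36 dB SPL.

103.4 dB SPL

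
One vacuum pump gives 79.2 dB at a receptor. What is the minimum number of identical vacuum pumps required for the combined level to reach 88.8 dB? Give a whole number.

10

The shortfall is 88.8 − 79.2 = 9.6 dB, and N units add 10·log₁₀ N, so need 10·log₁₀ N ≥ 9.6.
N ≥ 10^(9.6/10) = 9.120, so N = 10.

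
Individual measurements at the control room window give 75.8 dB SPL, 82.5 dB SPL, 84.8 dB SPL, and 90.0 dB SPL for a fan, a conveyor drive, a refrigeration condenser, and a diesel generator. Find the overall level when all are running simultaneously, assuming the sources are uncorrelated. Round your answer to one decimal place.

91.8 dB SPL

For uncorrelated sources the intensities add, so convert each level to linear form, sum, and take 10·log₁₀ of the total.
Σ 10^(L/10) = 10^(75.8/10) + 10^(82.5/10) + 10^(84.8/10) + 10^(90.0/10) = 1.518e+09.
L_total = 10·log₁₀(1.518e+09) = 91.81 dB SPL.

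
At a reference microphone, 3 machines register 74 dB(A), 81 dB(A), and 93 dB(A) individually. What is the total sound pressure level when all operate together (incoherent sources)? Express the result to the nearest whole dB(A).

93 dB(A)

Incoherent sources combine by intensity addition: L_total = 10·log₁₀(Σ 10^(L_i/10)).
Σ 10^(L/10) = 10^(74/10) + 10^(81/10) + 10^(93/10) = 2.146e+09.
L_total = 10·log₁₀(2.146e+09) = 93.32 dB(A).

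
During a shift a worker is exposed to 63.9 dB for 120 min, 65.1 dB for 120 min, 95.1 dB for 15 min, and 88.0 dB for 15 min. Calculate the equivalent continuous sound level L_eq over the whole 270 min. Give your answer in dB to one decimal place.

83.4 dB

L_eq = 10·log₁₀[(1/T)·Σ tᵢ·10^(Lᵢ/10)] with T = 270 min.
Σ tᵢ·10^(Lᵢ/10) = 120·10^(63.9/10) + 120·10^(65.1/10) + 15·10^(95.1/10) + 15·10^(88.0/10) = 5.869e+10.
L_eq = 10·log₁₀(5.869e+10/270) = 83.37 dB.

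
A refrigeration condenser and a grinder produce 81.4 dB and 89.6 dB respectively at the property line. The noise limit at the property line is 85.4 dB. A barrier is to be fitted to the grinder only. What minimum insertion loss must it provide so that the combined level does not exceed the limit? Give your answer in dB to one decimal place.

The untreated sources together contribute 10^(81.4/10) = 1.380e+08, i.e. 81.40 dB.
To meet 85.4 dB overall, the treated grinder may contribute at most 10^(85.4/10) − 1.380e+08 = 2.087e+08, i.e. 83.20 dB.
Required insertion loss = 89.6 − 83.20 = 6.40 dB.

6.4 dB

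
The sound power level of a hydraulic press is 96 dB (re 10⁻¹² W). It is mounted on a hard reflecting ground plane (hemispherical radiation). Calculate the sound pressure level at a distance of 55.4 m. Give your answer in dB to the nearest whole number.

53 dB

The power spreads over a hemisphere of area 2π·r², so L_p = L_w − 10·log₁₀(2π·r²).
2π·r² = 1.928e+04 m², 10·log₁₀ of that is 42.852 dB.
L_p = 96 − 42.852 = 53.15 dB.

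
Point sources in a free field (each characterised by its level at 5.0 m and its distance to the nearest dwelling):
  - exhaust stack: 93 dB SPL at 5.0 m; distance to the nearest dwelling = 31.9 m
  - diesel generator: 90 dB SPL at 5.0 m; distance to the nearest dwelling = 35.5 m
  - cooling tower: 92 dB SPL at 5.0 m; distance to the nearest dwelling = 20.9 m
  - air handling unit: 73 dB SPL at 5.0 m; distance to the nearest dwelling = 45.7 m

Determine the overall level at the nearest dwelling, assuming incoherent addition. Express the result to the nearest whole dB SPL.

82 dB SPL

First find each source's level at the receiver (point-source: −20·log₁₀(r/r_ref)), then combine on an intensity basis.
exhaust stack: 93 − 20·log₁₀(31.9/5.0) = 93 − 16.10 = 76.90 dB SPL.
diesel generator: 90 − 20·log₁₀(35.5/5.0) = 90 − 17.03 = 72.97 dB SPL.
cooling tower: 92 − 20·log₁₀(20.9/5.0) = 92 − 12.42 = 79.58 dB SPL.
air handling unit: 73 − 20·log₁₀(45.7/5.0) = 73 − 19.22 = 53.78 dB SPL.
Σ 10^(L/10) = 1.598e+08 → L_total = 10·log₁₀(1.598e+08) = 82.04 dB SPL.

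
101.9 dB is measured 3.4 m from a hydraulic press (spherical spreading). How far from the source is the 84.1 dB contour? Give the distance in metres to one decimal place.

26.4 m

Point-source spreading drops the level by 20·log₁₀(r₂/r₁); inverting, r₂/r₁ = 10^(ΔL/20).
r₂ = 3.4·10^((101.9−84.1)/20) = 3.4·10^(17.8/20) = 26.39 m.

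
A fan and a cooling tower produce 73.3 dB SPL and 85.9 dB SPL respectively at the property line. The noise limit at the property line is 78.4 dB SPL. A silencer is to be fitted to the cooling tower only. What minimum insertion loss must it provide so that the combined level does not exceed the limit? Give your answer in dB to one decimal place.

9.1 dB

Everything except the cooling tower sums to 10^(73.3/10) = 2.138e+07 in linear terms, 73.30 dB SPL.
To meet 78.4 dB SPL overall, the treated cooling tower may contribute at most 10^(78.4/10) − 2.138e+07 = 4.780e+07, i.e. 76.79 dB SPL.
So the cooling tower must be reduced from 85.9 to 76.79 dB SPL: IL = 9.11 dB.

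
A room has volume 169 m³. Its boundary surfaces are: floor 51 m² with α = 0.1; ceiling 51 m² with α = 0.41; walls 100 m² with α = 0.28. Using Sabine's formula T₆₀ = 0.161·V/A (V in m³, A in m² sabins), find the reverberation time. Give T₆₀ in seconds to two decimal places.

0.50 s

Summing Sᵢαᵢ: 51·0.1 + 51·0.41 + 100·0.28 = 54.01 m².
T₆₀ = 0.161·V/A = 0.161·169/54.01 = 0.504 s.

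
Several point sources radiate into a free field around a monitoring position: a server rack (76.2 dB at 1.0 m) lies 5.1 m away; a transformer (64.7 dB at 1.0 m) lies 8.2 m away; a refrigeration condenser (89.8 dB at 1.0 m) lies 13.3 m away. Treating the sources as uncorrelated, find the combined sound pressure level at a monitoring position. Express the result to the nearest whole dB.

First find each source's level at the receiver (point-source: −20·log₁₀(r/r_ref)), then combine on an intensity basis.
server rack: 76.2 − 20·log₁₀(5.1/1.0) = 76.2 − 14.15 = 62.05 dB.
transformer: 64.7 − 20·log₁₀(8.2/1.0) = 64.7 − 18.28 = 46.42 dB.
refrigeration condenser: 89.8 − 20·log₁₀(13.3/1.0) = 89.8 − 22.48 = 67.32 dB.
Σ 10^(L/10) = 7.045e+06 → L_total = 10·log₁₀(7.045e+06) = 68.48 dB.

68 dB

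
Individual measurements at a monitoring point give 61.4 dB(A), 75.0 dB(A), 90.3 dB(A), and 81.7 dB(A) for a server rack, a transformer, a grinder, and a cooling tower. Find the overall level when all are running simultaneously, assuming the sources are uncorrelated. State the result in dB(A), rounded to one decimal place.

Incoherent sources combine by intensity addition: L_total = 10·log₁₀(Σ 10^(L_i/10)).
Σ 10^(L/10) = 10^(61.4/10) + 10^(75.0/10) + 10^(90.3/10) + 10^(81.7/10) = 1.252e+09.
L_total = 10·log₁₀(1.252e+09) = 90.98 dB(A).

91.0 dB(A)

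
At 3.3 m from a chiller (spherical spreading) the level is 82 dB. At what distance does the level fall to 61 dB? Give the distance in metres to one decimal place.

The 21.0 dB drop corresponds to a distance ratio of 10^(21.0/20) for a point source.
r₂ = 3.3·10^((82−61)/20) = 3.3·10^(21.0/20) = 37.03 m.

37.0 m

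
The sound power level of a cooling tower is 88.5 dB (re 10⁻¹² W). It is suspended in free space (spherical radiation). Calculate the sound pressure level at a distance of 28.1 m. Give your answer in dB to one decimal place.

The power spreads over a sphere of area 4π·r², so L_p = L_w − 10·log₁₀(4π·r²).
4π·r² = 9923 m², 10·log₁₀ of that is 39.966 dB.
L_p = 88.5 − 39.966 = 48.53 dB.

48.5 dB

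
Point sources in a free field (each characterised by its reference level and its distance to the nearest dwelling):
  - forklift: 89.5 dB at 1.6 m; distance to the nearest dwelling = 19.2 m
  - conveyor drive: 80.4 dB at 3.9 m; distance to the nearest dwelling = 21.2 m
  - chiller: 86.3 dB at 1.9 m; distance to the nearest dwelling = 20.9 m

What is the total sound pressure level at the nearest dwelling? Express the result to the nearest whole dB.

Apply inverse-square spreading to bring every level to the receiver, then sum 10^(L/10).
forklift: 89.5 − 20·log₁₀(19.2/1.6) = 89.5 − 21.58 = 67.92 dB.
conveyor drive: 80.4 − 20·log₁₀(21.2/3.9) = 80.4 − 14.71 = 65.69 dB.
chiller: 86.3 − 20·log₁₀(20.9/1.9) = 86.3 − 20.83 = 65.47 dB.
Σ 10^(L/10) = 1.343e+07 → L_total = 10·log₁₀(1.343e+07) = 71.28 dB.

71 dB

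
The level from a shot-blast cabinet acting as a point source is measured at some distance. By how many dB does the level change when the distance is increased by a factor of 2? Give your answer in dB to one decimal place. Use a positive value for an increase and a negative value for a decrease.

Point-source spreading: ΔL = −20·log₁₀(r₂/r₁).
ΔL = −20·log₁₀(2) = -6.02 dB.

-6.0 dB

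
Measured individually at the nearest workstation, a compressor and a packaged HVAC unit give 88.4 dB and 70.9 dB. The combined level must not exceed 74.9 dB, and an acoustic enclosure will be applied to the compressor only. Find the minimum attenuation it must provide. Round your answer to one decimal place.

15.7 dB

Everything except the compressor sums to 10^(70.9/10) = 1.230e+07 in linear terms, 70.90 dB.
The limit corresponds to 10^(74.9/10) = 3.090e+07; subtracting the fixed part leaves 1.860e+07 for the compressor, i.e. 72.70 dB.
Required insertion loss = 88.4 − 72.70 = 15.70 dB.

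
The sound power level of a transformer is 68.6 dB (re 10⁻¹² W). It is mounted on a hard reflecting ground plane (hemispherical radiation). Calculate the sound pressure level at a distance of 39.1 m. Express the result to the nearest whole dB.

L_p = L_w − 10·log₁₀(2π·r²) with r = 39.1 m.
2π·r² = 9606 m², 10·log₁₀ of that is 39.825 dB.
L_p = 68.6 − 39.825 = 28.77 dB.

29 dB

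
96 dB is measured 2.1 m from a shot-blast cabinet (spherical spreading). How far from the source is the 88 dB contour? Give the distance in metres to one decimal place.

For a point source L₁ − L₂ = 20·log₁₀(r₂/r₁), so r₂ = r₁·10^((L₁−L₂)/20).
r₂ = 2.1·10^((96−88)/20) = 2.1·10^(8.0/20) = 5.27 m.

5.3 m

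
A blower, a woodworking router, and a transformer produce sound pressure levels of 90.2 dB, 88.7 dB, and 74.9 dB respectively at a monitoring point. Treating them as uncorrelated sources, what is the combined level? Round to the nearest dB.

93 dB

Incoherent sources combine by intensity addition: L_total = 10·log₁₀(Σ 10^(L_i/10)).
Σ 10^(L/10) = 10^(90.2/10) + 10^(88.7/10) + 10^(74.9/10) = 1.819e+09.
L_total = 10·log₁₀(1.819e+09) = 92.60 dB.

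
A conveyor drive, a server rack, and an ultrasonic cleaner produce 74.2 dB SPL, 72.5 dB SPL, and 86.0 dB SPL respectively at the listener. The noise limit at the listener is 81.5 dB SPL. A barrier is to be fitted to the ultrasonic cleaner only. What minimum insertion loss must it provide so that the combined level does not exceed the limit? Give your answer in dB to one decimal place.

Fixed contribution from the other sources: Σ 10^(L/10) = 10^(74.2/10) + 10^(72.5/10) = 4.409e+07 (76.44 dB SPL).
The limit corresponds to 10^(81.5/10) = 1.413e+08; subtracting the fixed part leaves 9.717e+07 for the ultrasonic cleaner, i.e. 79.88 dB SPL.
Required insertion loss = 86.0 − 79.88 = 6.12 dB.

6.1 dB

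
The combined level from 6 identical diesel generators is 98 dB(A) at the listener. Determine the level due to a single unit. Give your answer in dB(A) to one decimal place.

90.2 dB(A)

6 equal contributions raise the level by 10·log₁₀ 6 = 7.782 dB, so each unit alone gives 98 − 7.782.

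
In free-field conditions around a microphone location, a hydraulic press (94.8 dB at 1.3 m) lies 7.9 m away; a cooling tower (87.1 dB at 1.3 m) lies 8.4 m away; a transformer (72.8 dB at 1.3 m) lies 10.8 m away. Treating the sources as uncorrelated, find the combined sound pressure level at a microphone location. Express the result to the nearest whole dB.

Propagate each source to the receiver with L = L_ref − 20·log₁₀(r/r_ref), then add intensities.
hydraulic press: 94.8 − 20·log₁₀(7.9/1.3) = 94.8 − 15.67 = 79.13 dB.
cooling tower: 87.1 − 20·log₁₀(8.4/1.3) = 87.1 − 16.21 = 70.89 dB.
transformer: 72.8 − 20·log₁₀(10.8/1.3) = 72.8 − 18.39 = 54.41 dB.
Σ 10^(L/10) = 9.434e+07 → L_total = 10·log₁₀(9.434e+07) = 79.75 dB.

80 dB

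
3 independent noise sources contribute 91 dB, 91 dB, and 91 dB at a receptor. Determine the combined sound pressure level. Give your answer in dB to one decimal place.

95.8 dB

For uncorrelated sources the intensities add, so convert each level to linear form, sum, and take 10·log₁₀ of the total.
Σ 10^(L/10) = 10^(91/10) + 10^(91/10) + 10^(91/10) = 3.777e+09.
L_total = 10·log₁₀(3.777e+09) = 95.77 dB.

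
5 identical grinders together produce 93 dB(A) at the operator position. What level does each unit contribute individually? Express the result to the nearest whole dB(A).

86 dB(A)

For N identical incoherent sources L_total = L₁ + 10·log₁₀ N, so L₁ = 93 − 10·log₁₀(5) = 93 − 6.990.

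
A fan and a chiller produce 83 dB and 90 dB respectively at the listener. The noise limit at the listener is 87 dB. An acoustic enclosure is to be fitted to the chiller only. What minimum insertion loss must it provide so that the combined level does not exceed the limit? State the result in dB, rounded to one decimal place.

Fixed contribution from the other source: Σ 10^(L/10) = 10^(83/10) = 1.995e+08 (83.00 dB).
To meet 87 dB overall, the treated chiller may contribute at most 10^(87/10) − 1.995e+08 = 3.017e+08, i.e. 84.80 dB.
Required insertion loss = 90 − 84.80 = 5.20 dB.

5.2 dB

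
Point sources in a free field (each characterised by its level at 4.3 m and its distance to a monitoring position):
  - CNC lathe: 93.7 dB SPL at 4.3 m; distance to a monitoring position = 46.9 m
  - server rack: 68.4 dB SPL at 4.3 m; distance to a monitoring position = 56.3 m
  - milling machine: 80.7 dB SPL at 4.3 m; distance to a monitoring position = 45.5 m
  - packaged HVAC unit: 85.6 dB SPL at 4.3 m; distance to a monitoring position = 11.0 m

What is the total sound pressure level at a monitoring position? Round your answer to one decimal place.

78.8 dB SPL

First find each source's level at the receiver (point-source: −20·log₁₀(r/r_ref)), then combine on an intensity basis.
CNC lathe: 93.7 − 20·log₁₀(46.9/4.3) = 93.7 − 20.75 = 72.95 dB SPL.
server rack: 68.4 − 20·log₁₀(56.3/4.3) = 68.4 − 22.34 = 46.06 dB SPL.
milling machine: 80.7 − 20·log₁₀(45.5/4.3) = 80.7 − 20.49 = 60.21 dB SPL.
packaged HVAC unit: 85.6 − 20·log₁₀(11.0/4.3) = 85.6 − 8.16 = 77.44 dB SPL.
Σ 10^(L/10) = 7.628e+07 → L_total = 10·log₁₀(7.628e+07) = 78.82 dB SPL.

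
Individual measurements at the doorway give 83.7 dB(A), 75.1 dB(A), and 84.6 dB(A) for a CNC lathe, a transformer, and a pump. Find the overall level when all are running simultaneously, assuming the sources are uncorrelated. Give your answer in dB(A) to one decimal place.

Incoherent sources combine by intensity addition: L_total = 10·log₁₀(Σ 10^(L_i/10)).
Σ 10^(L/10) = 10^(83.7/10) + 10^(75.1/10) + 10^(84.6/10) = 5.552e+08.
L_total = 10·log₁₀(5.552e+08) = 87.44 dB(A).

87.4 dB(A)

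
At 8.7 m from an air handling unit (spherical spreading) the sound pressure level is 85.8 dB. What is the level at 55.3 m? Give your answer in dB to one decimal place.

69.7 dB

Spherical spreading from a point source gives a 20·log₁₀(r₂/r₁) drop.
L₂ = 85.8 − 20·log₁₀(55.3/8.7) = 85.8 − 16.064 = 69.74 dB.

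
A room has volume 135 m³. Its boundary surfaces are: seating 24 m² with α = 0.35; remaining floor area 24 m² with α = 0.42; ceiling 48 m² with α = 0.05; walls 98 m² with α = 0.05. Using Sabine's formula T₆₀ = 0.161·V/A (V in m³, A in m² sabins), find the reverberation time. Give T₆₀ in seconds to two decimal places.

Summing Sᵢαᵢ: 24·0.35 + 24·0.42 + 48·0.05 + 98·0.05 = 25.78 m².
T₆₀ = 0.161 × 135 / 25.78 = 0.843 s.

0.84 s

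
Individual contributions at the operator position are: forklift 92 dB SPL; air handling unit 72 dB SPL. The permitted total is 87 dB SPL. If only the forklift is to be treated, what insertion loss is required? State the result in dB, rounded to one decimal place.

Fixed contribution from the other source: Σ 10^(L/10) = 10^(72/10) = 1.585e+07 (72.00 dB SPL).
To meet 87 dB SPL overall, the treated forklift may contribute at most 10^(87/10) − 1.585e+07 = 4.853e+08, i.e. 86.86 dB SPL.
Required insertion loss = 92 − 86.86 = 5.14 dB.

5.1 dB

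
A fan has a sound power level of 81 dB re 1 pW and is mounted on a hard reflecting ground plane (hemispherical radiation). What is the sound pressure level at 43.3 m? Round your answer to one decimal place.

40.3 dB

The power spreads over a hemisphere of area 2π·r², so L_p = L_w − 10·log₁₀(2π·r²).
2π·r² = 1.178e+04 m², 10·log₁₀ of that is 40.712 dB.
L_p = 81 − 40.712 = 40.29 dB.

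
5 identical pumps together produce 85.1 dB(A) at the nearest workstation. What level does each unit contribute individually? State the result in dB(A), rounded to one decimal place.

78.1 dB(A)

Dividing the total intensity by 5 lowers the level by 10·log₁₀ 5 = 6.990 dB: L₁ = 85.1 − 6.990.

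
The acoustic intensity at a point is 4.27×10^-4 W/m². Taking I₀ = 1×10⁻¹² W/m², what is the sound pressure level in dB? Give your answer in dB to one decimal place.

86.3 dB

I/I₀ = 4.27×10^-4/10⁻¹² = 4.27×10^8, and L = 10·log₁₀(I/I₀).
L = 10·(0.6304 + 8) = 86.30 dB.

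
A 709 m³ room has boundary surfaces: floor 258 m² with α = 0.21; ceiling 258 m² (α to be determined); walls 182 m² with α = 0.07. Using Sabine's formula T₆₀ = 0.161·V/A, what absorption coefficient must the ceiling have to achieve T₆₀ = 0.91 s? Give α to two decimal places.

0.23

From T₆₀ = 0.161·V/A, the target T₆₀ = 0.91 s needs A = 0.161·709/0.91 = 125.44 m².
Absorption from the other surfaces = 258·0.21 + 182·0.07 = 66.92 m², so the ceiling must supply 58.52 m² over 258 m².
α = 58.52/258 = 0.227.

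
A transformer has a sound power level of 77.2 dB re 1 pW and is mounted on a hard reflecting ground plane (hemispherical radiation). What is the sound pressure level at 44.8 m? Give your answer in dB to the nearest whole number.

L_p = L_w − 10·log₁₀(2π·r²) with r = 44.8 m.
2π·r² = 1.261e+04 m², 10·log₁₀ of that is 41.007 dB.
L_p = 77.2 − 41.007 = 36.19 dB.

36 dB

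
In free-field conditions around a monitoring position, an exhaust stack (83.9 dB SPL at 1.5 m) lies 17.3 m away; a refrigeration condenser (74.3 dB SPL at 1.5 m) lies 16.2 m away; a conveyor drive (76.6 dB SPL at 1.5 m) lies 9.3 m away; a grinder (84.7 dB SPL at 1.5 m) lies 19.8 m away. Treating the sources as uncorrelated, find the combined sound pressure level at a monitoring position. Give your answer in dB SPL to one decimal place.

Propagate each source to the receiver with L = L_ref − 20·log₁₀(r/r_ref), then add intensities.
exhaust stack: 83.9 − 20·log₁₀(17.3/1.5) = 83.9 − 21.24 = 62.66 dB SPL.
refrigeration condenser: 74.3 − 20·log₁₀(16.2/1.5) = 74.3 − 20.67 = 53.63 dB SPL.
conveyor drive: 76.6 − 20·log₁₀(9.3/1.5) = 76.6 − 15.85 = 60.75 dB SPL.
grinder: 84.7 − 20·log₁₀(19.8/1.5) = 84.7 − 22.41 = 62.29 dB SPL.
Σ 10^(L/10) = 4.959e+06 → L_total = 10·log₁₀(4.959e+06) = 66.95 dB SPL.

67.0 dB SPL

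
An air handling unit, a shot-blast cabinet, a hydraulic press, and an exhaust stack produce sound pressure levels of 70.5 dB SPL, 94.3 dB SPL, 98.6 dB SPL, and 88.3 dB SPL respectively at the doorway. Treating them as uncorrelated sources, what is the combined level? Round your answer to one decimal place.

For uncorrelated sources the intensities add, so convert each level to linear form, sum, and take 10·log₁₀ of the total.
Σ 10^(L/10) = 10^(70.5/10) + 10^(94.3/10) + 10^(98.6/10) + 10^(88.3/10) = 1.062e+10.
L_total = 10·log₁₀(1.062e+10) = 100.26 dB SPL.

100.3 dB SPL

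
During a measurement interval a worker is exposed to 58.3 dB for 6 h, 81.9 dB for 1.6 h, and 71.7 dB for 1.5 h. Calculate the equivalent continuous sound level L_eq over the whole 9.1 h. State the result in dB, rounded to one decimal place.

L_eq = 10·log₁₀[(1/T)·Σ tᵢ·10^(Lᵢ/10)] with T = 9.1 h.
Σ tᵢ·10^(Lᵢ/10) = 6·10^(58.3/10) + 1.6·10^(81.9/10) + 1.5·10^(71.7/10) = 2.741e+08.
L_eq = 10·log₁₀(2.741e+08/9.1) = 74.79 dB.

74.8 dB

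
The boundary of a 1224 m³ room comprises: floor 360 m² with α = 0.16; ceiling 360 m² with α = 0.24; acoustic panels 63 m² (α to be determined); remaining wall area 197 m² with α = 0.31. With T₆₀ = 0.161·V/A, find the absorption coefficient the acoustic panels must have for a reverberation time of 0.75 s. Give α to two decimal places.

A = 0.161·V/T₆₀ = 0.161·1224/0.75 = 262.75 m² sabins.
Absorption from the other surfaces = 360·0.16 + 360·0.24 + 197·0.31 = 205.07 m², so the acoustic panels must supply 57.68 m² over 63 m².
α = 57.68/63 = 0.916.

0.92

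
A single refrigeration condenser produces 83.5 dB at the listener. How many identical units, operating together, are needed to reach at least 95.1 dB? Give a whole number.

N identical sources give L₁ + 10·log₁₀ N, so require 10·log₁₀ N ≥ 95.1 − 83.5 = 11.6 dB.
N ≥ 10^(11.6/10) = 14.454, so N = 15.

15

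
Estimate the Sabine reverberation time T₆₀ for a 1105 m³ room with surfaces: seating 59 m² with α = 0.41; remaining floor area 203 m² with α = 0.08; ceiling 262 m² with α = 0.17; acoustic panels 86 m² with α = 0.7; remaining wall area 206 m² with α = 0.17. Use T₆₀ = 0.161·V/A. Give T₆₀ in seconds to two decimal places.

A = Σ Sᵢαᵢ = 59·0.41 + 203·0.08 + 262·0.17 + 86·0.7 + 206·0.17 = 180.19 m².
T₆₀ = 0.161·V/A = 0.161·1105/180.19 = 0.987 s.

0.99 s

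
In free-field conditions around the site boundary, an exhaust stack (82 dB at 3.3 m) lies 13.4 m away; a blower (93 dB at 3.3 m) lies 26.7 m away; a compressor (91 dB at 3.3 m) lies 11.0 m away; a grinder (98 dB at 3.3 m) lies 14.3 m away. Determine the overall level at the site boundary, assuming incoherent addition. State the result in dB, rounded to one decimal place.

86.9 dB

First find each source's level at the receiver (point-source: −20·log₁₀(r/r_ref)), then combine on an intensity basis.
exhaust stack: 82 − 20·log₁₀(13.4/3.3) = 82 − 12.17 = 69.83 dB.
blower: 93 − 20·log₁₀(26.7/3.3) = 93 − 18.16 = 74.84 dB.
compressor: 91 − 20·log₁₀(11.0/3.3) = 91 − 10.46 = 80.54 dB.
grinder: 98 − 20·log₁₀(14.3/3.3) = 98 − 12.74 = 85.26 dB.
Σ 10^(L/10) = 4.894e+08 → L_total = 10·log₁₀(4.894e+08) = 86.90 dB.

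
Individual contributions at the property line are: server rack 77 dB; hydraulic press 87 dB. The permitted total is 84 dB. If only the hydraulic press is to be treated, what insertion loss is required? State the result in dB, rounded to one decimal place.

Fixed contribution from the other source: Σ 10^(L/10) = 10^(77/10) = 5.012e+07 (77.00 dB).
The limit corresponds to 10^(84/10) = 2.512e+08; subtracting the fixed part leaves 2.011e+08 for the hydraulic press, i.e. 83.03 dB.
Required insertion loss = 87 − 83.03 = 3.97 dB.

4.0 dB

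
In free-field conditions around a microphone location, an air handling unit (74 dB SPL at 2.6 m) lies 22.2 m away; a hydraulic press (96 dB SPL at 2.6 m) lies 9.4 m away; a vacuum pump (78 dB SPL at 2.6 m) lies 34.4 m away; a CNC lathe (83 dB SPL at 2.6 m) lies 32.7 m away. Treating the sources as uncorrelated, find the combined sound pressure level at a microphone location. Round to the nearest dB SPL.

Propagate each source to the receiver with L = L_ref − 20·log₁₀(r/r_ref), then add intensities.
air handling unit: 74 − 20·log₁₀(22.2/2.6) = 74 − 18.63 = 55.37 dB SPL.
hydraulic press: 96 − 20·log₁₀(9.4/2.6) = 96 − 11.16 = 84.84 dB SPL.
vacuum pump: 78 − 20·log₁₀(34.4/2.6) = 78 − 22.43 = 55.57 dB SPL.
CNC lathe: 83 − 20·log₁₀(32.7/2.6) = 83 − 21.99 = 61.01 dB SPL.
Σ 10^(L/10) = 3.065e+08 → L_total = 10·log₁₀(3.065e+08) = 84.86 dB SPL.

85 dB SPL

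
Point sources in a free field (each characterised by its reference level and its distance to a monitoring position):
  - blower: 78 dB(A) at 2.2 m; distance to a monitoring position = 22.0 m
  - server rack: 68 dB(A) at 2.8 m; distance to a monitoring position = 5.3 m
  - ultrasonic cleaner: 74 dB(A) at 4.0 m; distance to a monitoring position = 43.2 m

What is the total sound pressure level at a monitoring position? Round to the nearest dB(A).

Propagate each source to the receiver with L = L_ref − 20·log₁₀(r/r_ref), then add intensities.
blower: 78 − 20·log₁₀(22.0/2.2) = 78 − 20.00 = 58.00 dB(A).
server rack: 68 − 20·log₁₀(5.3/2.8) = 68 − 5.54 = 62.46 dB(A).
ultrasonic cleaner: 74 − 20·log₁₀(43.2/4.0) = 74 − 20.67 = 53.33 dB(A).
Σ 10^(L/10) = 2.607e+06 → L_total = 10·log₁₀(2.607e+06) = 64.16 dB(A).

64 dB(A)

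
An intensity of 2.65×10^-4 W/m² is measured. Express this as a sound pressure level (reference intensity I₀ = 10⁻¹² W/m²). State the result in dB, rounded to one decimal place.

L = 10·log₁₀(I/I₀) = 10·log₁₀(2.65×10^-4/10⁻¹²) = 10·log₁₀(2.65×10^8).
L = 10·(0.4232 + 8) = 84.23 dB.

84.2 dB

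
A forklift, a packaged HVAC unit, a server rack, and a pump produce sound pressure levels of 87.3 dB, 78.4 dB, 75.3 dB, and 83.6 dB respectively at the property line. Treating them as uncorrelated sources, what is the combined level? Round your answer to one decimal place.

For uncorrelated sources the intensities add, so convert each level to linear form, sum, and take 10·log₁₀ of the total.
Σ 10^(L/10) = 10^(87.3/10) + 10^(78.4/10) + 10^(75.3/10) + 10^(83.6/10) = 8.692e+08.
L_total = 10·log₁₀(8.692e+08) = 89.39 dB.

89.4 dB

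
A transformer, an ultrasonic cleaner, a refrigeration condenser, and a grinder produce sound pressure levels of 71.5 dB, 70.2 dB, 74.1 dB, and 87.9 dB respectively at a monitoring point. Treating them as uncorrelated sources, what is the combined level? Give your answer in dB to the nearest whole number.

88 dB

Incoherent sources combine by intensity addition: L_total = 10·log₁₀(Σ 10^(L_i/10)).
Σ 10^(L/10) = 10^(71.5/10) + 10^(70.2/10) + 10^(74.1/10) + 10^(87.9/10) = 6.669e+08.
L_total = 10·log₁₀(6.669e+08) = 88.24 dB.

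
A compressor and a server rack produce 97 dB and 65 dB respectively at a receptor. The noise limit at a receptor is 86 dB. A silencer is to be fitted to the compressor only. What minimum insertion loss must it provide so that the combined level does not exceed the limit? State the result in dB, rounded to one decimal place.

The untreated sources together contribute 10^(65/10) = 3.162e+06, i.e. 65.00 dB.
To meet 86 dB overall, the treated compressor may contribute at most 10^(86/10) − 3.162e+06 = 3.949e+08, i.e. 85.97 dB.
So the compressor must be reduced from 97 to 85.97 dB: IL = 11.03 dB.

11.0 dB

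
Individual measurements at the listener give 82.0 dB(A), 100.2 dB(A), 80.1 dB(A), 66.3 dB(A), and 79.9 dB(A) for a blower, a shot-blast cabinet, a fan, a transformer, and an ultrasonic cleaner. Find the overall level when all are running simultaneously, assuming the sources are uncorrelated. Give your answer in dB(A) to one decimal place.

For uncorrelated sources the intensities add, so convert each level to linear form, sum, and take 10·log₁₀ of the total.
Σ 10^(L/10) = 10^(82.0/10) + 10^(100.2/10) + 10^(80.1/10) + 10^(66.3/10) + 10^(79.9/10) = 1.083e+10.
L_total = 10·log₁₀(1.083e+10) = 100.35 dB(A).

100.3 dB(A)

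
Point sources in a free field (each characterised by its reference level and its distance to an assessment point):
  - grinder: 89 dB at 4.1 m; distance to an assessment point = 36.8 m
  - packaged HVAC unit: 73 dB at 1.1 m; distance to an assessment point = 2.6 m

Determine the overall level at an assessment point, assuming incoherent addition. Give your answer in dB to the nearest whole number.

71 dB

Apply inverse-square spreading to bring every level to the receiver, then sum 10^(L/10).
grinder: 89 − 20·log₁₀(36.8/4.1) = 89 − 19.06 = 69.94 dB.
packaged HVAC unit: 73 − 20·log₁₀(2.6/1.1) = 73 − 7.47 = 65.53 dB.
Σ 10^(L/10) = 1.343e+07 → L_total = 10·log₁₀(1.343e+07) = 71.28 dB.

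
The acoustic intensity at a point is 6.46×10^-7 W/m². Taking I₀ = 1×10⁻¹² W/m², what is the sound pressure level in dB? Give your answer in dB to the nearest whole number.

58 dB

I/I₀ = 6.46×10^-7/10⁻¹² = 6.46×10^5, and L = 10·log₁₀(I/I₀).
L = 10·(0.8102 + 5) = 58.10 dB.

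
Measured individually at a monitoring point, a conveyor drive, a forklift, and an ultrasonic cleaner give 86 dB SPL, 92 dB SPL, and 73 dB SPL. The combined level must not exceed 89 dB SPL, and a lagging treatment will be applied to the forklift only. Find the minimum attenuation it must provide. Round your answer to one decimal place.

Everything except the forklift sums to 10^(86/10) + 10^(73/10) = 4.181e+08 in linear terms, 86.21 dB SPL.
The limit corresponds to 10^(89/10) = 7.943e+08; subtracting the fixed part leaves 3.763e+08 for the forklift, i.e. 85.75 dB SPL.
So the forklift must be reduced from 92 to 85.75 dB SPL: IL = 6.25 dB.

6.2 dB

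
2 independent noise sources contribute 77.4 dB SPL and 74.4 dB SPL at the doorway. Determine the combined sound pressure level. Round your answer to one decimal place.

79.2 dB SPL

Incoherent sources combine by intensity addition: L_total = 10·log₁₀(Σ 10^(L_i/10)).
Σ 10^(L/10) = 10^(77.4/10) + 10^(74.4/10) = 8.250e+07.
L_total = 10·log₁₀(8.250e+07) = 79.16 dB SPL.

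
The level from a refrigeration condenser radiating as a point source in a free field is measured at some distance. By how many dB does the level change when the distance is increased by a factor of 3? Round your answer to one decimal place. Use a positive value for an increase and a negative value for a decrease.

-9.5 dB

Point-source spreading: ΔL = −20·log₁₀(r₂/r₁).
ΔL = −20·log₁₀(3) = -9.54 dB.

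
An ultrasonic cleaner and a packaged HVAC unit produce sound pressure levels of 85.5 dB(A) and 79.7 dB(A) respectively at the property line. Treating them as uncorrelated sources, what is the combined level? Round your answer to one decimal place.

86.5 dB(A)

For uncorrelated sources the intensities add, so convert each level to linear form, sum, and take 10·log₁₀ of the total.
Σ 10^(L/10) = 10^(85.5/10) + 10^(79.7/10) = 4.481e+08.
L_total = 10·log₁₀(4.481e+08) = 86.51 dB(A).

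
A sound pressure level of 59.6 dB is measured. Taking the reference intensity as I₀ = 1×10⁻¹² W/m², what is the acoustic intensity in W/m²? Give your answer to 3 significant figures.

I = I₀·10^(L/10) = 10⁻¹² × 10^(59.6/10) = 10^(-6.040).

9.12e-07 W/m²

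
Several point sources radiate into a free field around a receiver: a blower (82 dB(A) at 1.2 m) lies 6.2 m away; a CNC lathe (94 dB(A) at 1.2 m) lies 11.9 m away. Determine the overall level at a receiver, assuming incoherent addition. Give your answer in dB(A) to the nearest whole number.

Propagate each source to the receiver with L = L_ref − 20·log₁₀(r/r_ref), then add intensities.
blower: 82 − 20·log₁₀(6.2/1.2) = 82 − 14.26 = 67.74 dB(A).
CNC lathe: 94 − 20·log₁₀(11.9/1.2) = 94 − 19.93 = 74.07 dB(A).
Σ 10^(L/10) = 3.148e+07 → L_total = 10·log₁₀(3.148e+07) = 74.98 dB(A).

75 dB(A)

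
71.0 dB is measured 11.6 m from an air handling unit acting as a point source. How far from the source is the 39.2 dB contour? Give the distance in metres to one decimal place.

451.3 m

The 31.8 dB drop corresponds to a distance ratio of 10^(31.8/20) for a point source.
r₂ = 11.6·10^((71.0−39.2)/20) = 11.6·10^(31.8/20) = 451.29 m.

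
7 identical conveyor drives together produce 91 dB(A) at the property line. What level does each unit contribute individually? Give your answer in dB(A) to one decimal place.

82.5 dB(A)

Dividing the total intensity by 7 lowers the level by 10·log₁₀ 7 = 8.451 dB: L₁ = 91 − 8.451.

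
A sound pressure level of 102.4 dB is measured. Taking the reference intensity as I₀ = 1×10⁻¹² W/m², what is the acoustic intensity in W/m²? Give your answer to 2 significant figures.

I/I₀ = 10^(102.4/10) = 1.738e+10, so I = 1.738e+10 × 10⁻¹² W/m².

0.017 W/m²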